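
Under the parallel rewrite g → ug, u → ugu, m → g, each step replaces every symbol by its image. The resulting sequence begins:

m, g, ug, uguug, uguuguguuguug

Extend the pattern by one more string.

uguuguguuguuguguuguguuguuguguuguug

Applying the rule to each of the 13 symbols of uguuguguuguug gives the pieces ugu ug ugu ugu ug ugu ug ugu ugu ug ugu ugu ug, which concatenate to the answer.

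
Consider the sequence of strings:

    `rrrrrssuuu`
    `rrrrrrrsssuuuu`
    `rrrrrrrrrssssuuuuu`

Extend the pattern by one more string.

Reading off run lengths: r runs 5, 7, 9; s runs 2, 3, 4; u runs 3, 4, 5 — each is linear in n, where the shown terms are n = 2, 3, 4.
At n = 5 the blocks have lengths 11, 5, 6.

rrrrrrrrrrrsssssuuuuuu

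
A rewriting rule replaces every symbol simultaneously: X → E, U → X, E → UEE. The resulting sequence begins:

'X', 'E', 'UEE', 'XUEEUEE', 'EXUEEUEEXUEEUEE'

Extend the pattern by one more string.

UEEEXUEEUEEXUEEUEEEXUEEUEEXUEEUEE

φ(EXUEEUEEXUEEUEE) expands symbol-by-symbol to UEE E X UEE UEE X UEE UEE E X UEE UEE X UEE UEE; joining the 15 pieces gives the next term.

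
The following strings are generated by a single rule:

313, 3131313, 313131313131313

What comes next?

Every step duplicates the string with '1' between the halves.
Doubling 313131313131313 with '1' between the halves:

3131313131313131313131313131313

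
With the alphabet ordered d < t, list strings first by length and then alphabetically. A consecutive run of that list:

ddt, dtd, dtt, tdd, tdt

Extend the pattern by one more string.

Find the rightmost character of tdt below t, bump it to the next letter, and reset everything to its right to d.

ttd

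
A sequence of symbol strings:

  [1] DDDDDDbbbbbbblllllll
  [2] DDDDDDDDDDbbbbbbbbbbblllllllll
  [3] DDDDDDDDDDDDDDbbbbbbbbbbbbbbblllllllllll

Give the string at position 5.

DDDDDDDDDDDDDDDDDDDDDDbbbbbbbbbbbbbbbbbbbbbbblllllllllllllll

Term n consists of 4n-2 D's, followed by 4n-1 b's, followed by 2n+3 l's, where the shown terms are n = 2, 3, 4.
At n = 6 the blocks have lengths 22, 23, 15.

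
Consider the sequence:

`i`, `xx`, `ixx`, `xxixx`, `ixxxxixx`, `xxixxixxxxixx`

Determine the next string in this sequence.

This is a Fibonacci-style word recurrence s(k) = s(k−2)·s(k−1): e.g. i·xx = ixx.
The next term joins ixxxxixx and xxixxixxxxixx.

ixxxxixxxxixxixxxxixx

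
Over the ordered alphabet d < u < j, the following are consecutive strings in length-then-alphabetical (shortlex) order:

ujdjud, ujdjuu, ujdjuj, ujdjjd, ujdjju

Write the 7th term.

ujuddd

Stepping forward 2 times from ujdjju: ujdjju → ujdjjj, then the target.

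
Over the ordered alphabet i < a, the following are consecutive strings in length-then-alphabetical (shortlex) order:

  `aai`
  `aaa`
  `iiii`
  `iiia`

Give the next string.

Find the rightmost character of iiia below a, bump it to the next letter, and reset everything to its right to i.

iiai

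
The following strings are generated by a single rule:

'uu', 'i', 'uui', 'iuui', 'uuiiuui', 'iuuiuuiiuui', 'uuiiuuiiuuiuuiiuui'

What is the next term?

This is a Fibonacci-style word recurrence s(k) = s(k−2)·s(k−1): e.g. uu·i = uui.
The next term joins iuuiuuiiuui and uuiiuuiiuuiuuiiuui.

iuuiuuiiuuiuuiiuuiiuuiuuiiuui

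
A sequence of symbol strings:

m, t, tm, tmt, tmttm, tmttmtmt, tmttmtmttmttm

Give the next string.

From term 3 onward, concatenate the last term with the second-to-last: t·m = tm, tm·t = tmt, …
The next term joins tmttmtmttmttm and tmttmtmt.

tmttmtmttmttmtmttmtmt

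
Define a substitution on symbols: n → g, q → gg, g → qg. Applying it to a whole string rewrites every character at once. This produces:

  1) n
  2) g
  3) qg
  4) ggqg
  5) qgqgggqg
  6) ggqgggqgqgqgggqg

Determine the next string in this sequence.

Rewriting the 16 symbols of ggqgggqgqgqgggqg one by one yields qg qg gg qg qg qg gg qg gg qg gg qg qg qg gg qg; concatenated:

qgqgggqgqgqgggqgggqgggqgqgqgggqg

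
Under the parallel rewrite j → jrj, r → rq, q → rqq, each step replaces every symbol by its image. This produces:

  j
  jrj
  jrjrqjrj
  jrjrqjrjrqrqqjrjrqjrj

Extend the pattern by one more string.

jrjrqjrjrqrqqjrjrqjrjrqrqqrqrqqrqqjrjrqjrjrqrqqjrjrqjrj

Applying the rule to each of the 21 symbols of jrjrqjrjrqrqqjrjrqjrj gives the pieces jrj rq jrj rq rqq jrj rq jrj rq rqq rq rqq rqq jrj rq jrj rq rqq jrj rq jrj, which concatenate to the answer.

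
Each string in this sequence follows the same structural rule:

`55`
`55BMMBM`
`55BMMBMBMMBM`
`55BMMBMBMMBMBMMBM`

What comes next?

55BMMBMBMMBMBMMBMBMMBM

The strings grow by a fixed suffix BMMBM each time.
One more step from 55BMMBMBMMBMBMMBM gives the answer.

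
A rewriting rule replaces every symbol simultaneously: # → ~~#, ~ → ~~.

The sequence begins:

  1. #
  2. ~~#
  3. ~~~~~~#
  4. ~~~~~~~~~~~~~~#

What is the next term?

~~~~~~~~~~~~~~~~~~~~~~~~~~~~~~#

Replace each of the 15 characters of ~~~~~~~~~~~~~~# in place — ~~ ~~ ~~ ~~ ~~ ~~ ~~ ~~ ~~ ~~ ~~ ~~ ~~ ~~ ~~# — and concatenate.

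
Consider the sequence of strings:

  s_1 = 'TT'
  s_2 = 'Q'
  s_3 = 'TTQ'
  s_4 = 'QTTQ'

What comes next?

TTQQTTQ

This is a Fibonacci-style word recurrence s(k) = s(k−2)·s(k−1): e.g. TT·Q = TTQ.
The next term joins TTQ and QTTQ.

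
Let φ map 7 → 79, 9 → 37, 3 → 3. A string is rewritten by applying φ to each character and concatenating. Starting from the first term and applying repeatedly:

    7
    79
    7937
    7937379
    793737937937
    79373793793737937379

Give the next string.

φ(79373793793737937379) expands symbol-by-symbol to 79 37 3 79 3 79 37 3 79 37 3 79 3 79 37 3 79 3 79 37; joining the 20 pieces gives the next term.

793737937937379373793793737937937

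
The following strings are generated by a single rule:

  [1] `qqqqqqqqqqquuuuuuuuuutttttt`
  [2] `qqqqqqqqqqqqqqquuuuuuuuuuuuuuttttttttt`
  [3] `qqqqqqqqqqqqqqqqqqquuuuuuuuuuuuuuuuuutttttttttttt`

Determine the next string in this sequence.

qqqqqqqqqqqqqqqqqqqqqqquuuuuuuuuuuuuuuuuuuuuuttttttttttttttt

The n-th term is 4n+3 q's then 4n+2 u's then 3n t's, where the shown terms are n = 2, 3, 4.
At n = 5 the blocks have lengths 23, 22, 15.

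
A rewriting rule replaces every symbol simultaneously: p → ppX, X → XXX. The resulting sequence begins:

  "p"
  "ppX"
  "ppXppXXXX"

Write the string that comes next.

ppXppXXXXppXppXXXXXXXXXXXXX

Rewriting each symbol of ppXppXXXX: p→ppX, p→ppX, X→XXX, p→ppX, p→ppX, X→XXX, X→XXX, X→XXX, X→XXX, which concatenates to ppX ppX XXX ppX ppX XXX XXX XXX XXX.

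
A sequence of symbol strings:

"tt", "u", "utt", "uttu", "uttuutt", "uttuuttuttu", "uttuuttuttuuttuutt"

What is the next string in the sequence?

This is a Fibonacci-style word recurrence s(k) = s(k−1)·s(k−2): e.g. u·tt = utt.
The next term joins uttuuttuttuuttuutt and uttuuttuttu.

uttuuttuttuuttuuttuttuuttuttu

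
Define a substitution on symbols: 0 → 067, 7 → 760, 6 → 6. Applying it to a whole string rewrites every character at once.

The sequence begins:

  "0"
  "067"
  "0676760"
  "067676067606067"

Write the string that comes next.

0676760676060676760606760676760

φ(067676067606067) expands symbol-by-symbol to 067 6 760 6 760 6 067 6 760 6 067 6 067 6 760; joining the 15 pieces gives the next term.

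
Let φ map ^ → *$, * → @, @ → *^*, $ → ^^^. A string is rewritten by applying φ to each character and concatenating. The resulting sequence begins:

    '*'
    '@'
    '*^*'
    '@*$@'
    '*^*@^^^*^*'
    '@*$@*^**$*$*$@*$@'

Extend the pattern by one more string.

Replace each of the 17 characters of @*$@*^**$*$*$@*$@ in place — *^* @ ^^^ *^* @ *$ @ @ ^^^ @ ^^^ @ ^^^ *^* @ ^^^ *^* — and concatenate.

*^*@^^^*^*@*$@@^^^@^^^@^^^*^*@^^^*^*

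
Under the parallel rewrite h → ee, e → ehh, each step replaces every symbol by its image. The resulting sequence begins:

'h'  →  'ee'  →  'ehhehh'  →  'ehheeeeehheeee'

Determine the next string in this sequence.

ehheeeeehhehhehhehhehheeeeehhehhehhehh

Replace each of the 14 characters of ehheeeeehheeee in place — ehh ee ee ehh ehh ehh ehh ehh ee ee ehh ehh ehh ehh — and concatenate.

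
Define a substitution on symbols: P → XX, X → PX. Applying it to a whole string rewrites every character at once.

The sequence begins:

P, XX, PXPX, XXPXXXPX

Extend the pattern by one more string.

PXPXXXPXPXPXXXPX

Apply φ to XXPXXXPX symbol by symbol: X→PX, X→PX, P→XX, X→PX, X→PX, X→PX, P→XX, X→PX; joined: PX PX XX PX PX PX XX PX.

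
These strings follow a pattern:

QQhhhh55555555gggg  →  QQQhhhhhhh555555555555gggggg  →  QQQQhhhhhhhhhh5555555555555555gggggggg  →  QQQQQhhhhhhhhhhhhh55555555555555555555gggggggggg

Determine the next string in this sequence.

Reading off run lengths: Q runs 2, 3, 4, 5; h runs 4, 7, 10, 13; 5 runs 8, 12, 16, 20; g runs 4, 6, 8, 10 — each is linear in n, where the shown terms are n = 2, 3, 4, 5.
For the next term, n = 6, so the run lengths are 6, 16, 24, 12.

QQQQQQhhhhhhhhhhhhhhhh555555555555555555555555gggggggggggg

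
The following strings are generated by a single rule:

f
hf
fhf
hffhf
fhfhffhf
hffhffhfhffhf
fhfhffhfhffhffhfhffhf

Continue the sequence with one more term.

hffhffhfhffhffhfhffhfhffhffhfhffhf

This is a Fibonacci-style word recurrence s(k) = s(k−2)·s(k−1): e.g. f·hf = fhf.
So term 8 is hffhffhfhffhf·fhfhffhfhffhffhfhffhf.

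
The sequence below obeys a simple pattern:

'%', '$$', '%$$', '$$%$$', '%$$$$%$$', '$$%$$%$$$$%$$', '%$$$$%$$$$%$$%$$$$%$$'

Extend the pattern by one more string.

This is a Fibonacci-style word recurrence s(k) = s(k−2)·s(k−1): e.g. %·$$ = %$$.
So term 8 is $$%$$%$$$$%$$·%$$$$%$$$$%$$%$$$$%$$.

$$%$$%$$$$%$$%$$$$%$$$$%$$%$$$$%$$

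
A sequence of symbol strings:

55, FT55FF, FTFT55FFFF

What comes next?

s(k+1) = FT·s(k)·FF, so each term gains FT as a prefix and FF as a suffix.
So the next term is FT·FTFT55FFFF·FF.

FTFTFT55FFFFFF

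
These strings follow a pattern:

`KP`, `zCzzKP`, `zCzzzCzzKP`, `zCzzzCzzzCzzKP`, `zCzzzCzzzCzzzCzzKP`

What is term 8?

Every step adds zCzz at the front: s(k+1) = zCzz·s(k).
From zCzzzCzzzCzzzCzzKP, 3 further steps: zCzzzCzzzCzzzCzzKP → zCzzzCzzzCzzzCzzzCzzKP → zCzzzCzzzCzzzCzzzCzzzCzzKP → (answer).

zCzzzCzzzCzzzCzzzCzzzCzzzCzzKP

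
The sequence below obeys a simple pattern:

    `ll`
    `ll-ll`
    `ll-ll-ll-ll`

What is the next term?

s(k+1) = s(k)·-·s(k) — each term doubles the last with '-' between the halves.
So the next term is two copies of ll-ll-ll-ll with '-' between the halves.

ll-ll-ll-ll-ll-ll-ll-ll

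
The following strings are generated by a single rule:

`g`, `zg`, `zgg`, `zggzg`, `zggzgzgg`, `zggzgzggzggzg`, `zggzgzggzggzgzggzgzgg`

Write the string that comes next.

From term 3 onward, concatenate the last term with the second-to-last: zg·g = zgg, zgg·zg = zggzg, …
Continuing: zggzgzggzggzgzggzgzgg · zggzgzggzggzg gives term 8.

zggzgzggzggzgzggzgzggzggzgzggzggzg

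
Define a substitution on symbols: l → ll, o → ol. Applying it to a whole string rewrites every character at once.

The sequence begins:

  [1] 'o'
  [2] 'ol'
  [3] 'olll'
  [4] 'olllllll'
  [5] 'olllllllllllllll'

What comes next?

olllllllllllllllllllllllllllllll

Replace each of the 16 characters of olllllllllllllll in place — ol ll ll ll ll ll ll ll ll ll ll ll ll ll ll ll — and concatenate.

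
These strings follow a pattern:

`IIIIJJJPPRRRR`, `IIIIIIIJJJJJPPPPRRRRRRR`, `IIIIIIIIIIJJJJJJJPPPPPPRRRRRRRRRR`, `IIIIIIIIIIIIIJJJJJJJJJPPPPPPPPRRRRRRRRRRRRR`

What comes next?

Each string has the form I^{3n-2} J^{2n-1} P^{2n-2} R^{3n-2}, where the shown terms are n = 2, 3, 4, 5.
For the next term, n = 6, so the run lengths are 16, 11, 10, 16.

IIIIIIIIIIIIIIIIJJJJJJJJJJJPPPPPPPPPPRRRRRRRRRRRRRRRR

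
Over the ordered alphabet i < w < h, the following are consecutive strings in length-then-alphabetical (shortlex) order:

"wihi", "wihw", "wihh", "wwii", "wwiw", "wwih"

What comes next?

The successor of wwih increments the rightmost position that isn't already h and resets every position after it to i.

wwwi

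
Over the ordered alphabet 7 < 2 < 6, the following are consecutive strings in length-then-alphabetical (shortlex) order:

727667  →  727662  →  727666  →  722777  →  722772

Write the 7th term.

722727

Advancing 2 positions from 722772 through 722772 → 722776 reaches term 7.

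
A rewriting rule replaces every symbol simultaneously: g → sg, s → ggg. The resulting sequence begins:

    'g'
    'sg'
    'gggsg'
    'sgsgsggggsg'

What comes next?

gggsggggsggggsgsgsgsggggsg

Expanding sgsgsggggsg: s→ggg, g→sg, s→ggg, g→sg, s→ggg, g→sg, g→sg, g→sg, g→sg, s→ggg, g→sg. Concatenated: ggg sg ggg sg ggg sg sg sg sg ggg sg.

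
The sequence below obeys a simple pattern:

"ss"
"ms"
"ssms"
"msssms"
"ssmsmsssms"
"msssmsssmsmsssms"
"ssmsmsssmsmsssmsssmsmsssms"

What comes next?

msssmsssmsmsssmsssmsmsssmsmsssmsssmsmsssms

This is a Fibonacci-style word recurrence s(k) = s(k−2)·s(k−1): e.g. ss·ms = ssms.
So term 8 is msssmsssmsmsssms·ssmsmsssmsmsssmsssmsmsssms.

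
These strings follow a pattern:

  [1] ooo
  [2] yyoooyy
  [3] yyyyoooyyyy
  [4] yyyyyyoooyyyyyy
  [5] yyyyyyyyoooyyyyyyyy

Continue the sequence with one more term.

Every step adds yy to the front and yy to the end of the previous string.
Applying this once more to yyyyyyyyoooyyyyyyyy:

yyyyyyyyyyoooyyyyyyyyyy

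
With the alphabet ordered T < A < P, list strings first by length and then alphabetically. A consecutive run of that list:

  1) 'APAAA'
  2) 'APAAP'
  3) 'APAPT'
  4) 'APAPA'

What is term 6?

APPTT

Stepping forward 2 times from APAPA: APAPA → APAPP, then the target.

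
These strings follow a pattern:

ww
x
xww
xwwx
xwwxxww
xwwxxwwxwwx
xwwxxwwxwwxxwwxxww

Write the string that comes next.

xwwxxwwxwwxxwwxxwwxwwxxwwxwwx

From term 3 onward, concatenate the last term with the second-to-last: x·ww = xww, xww·x = xwwx, …
Continuing: xwwxxwwxwwxxwwxxww · xwwxxwwxwwx gives term 8.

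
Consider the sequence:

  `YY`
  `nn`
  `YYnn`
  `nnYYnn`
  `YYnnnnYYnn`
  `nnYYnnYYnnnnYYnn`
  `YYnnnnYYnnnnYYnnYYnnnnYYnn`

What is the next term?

Each term (from the third on) is the two preceding terms concatenated in order: term 3 = YY·nn = YYnn.
Continuing: nnYYnnYYnnnnYYnn · YYnnnnYYnnnnYYnnYYnnnnYYnn gives term 8.

nnYYnnYYnnnnYYnnYYnnnnYYnnnnYYnnYYnnnnYYnn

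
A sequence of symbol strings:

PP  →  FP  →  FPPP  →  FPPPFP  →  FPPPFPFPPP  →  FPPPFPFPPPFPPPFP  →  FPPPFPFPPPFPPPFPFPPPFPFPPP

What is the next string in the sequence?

FPPPFPFPPPFPPPFPFPPPFPFPPPFPPPFPFPPPFPPPFP

From term 3 onward, concatenate the last term with the second-to-last: FP·PP = FPPP, FPPP·FP = FPPPFP, …
Continuing: FPPPFPFPPPFPPPFPFPPPFPFPPP · FPPPFPFPPPFPPPFP gives term 8.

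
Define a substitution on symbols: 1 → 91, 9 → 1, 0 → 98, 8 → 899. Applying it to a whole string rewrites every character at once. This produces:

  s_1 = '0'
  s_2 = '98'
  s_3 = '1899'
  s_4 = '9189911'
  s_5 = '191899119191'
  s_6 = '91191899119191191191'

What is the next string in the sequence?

191911918991191911911919119191191

φ(91191899119191191191) expands symbol-by-symbol to 1 91 91 1 91 899 1 1 91 91 1 91 1 91 91 1 91 91 1 91; joining the 20 pieces gives the next term.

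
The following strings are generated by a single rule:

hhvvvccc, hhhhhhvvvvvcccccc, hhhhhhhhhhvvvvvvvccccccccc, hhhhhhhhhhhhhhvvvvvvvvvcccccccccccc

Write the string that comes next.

hhhhhhhhhhhhhhhhhhvvvvvvvvvvvccccccccccccccc

Term n consists of 4n-2 h's, followed by 2n+1 v's, followed by 3n c's (n = 1, 2, …).
For the next term, n = 5, so the run lengths are 18, 11, 15.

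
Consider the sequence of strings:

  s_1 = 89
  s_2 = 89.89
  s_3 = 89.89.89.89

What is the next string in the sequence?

s(k+1) = s(k)·.·s(k) — each term doubles the last with '.' between the halves.
Doubling 89.89.89.89 with '.' between the halves:

89.89.89.89.89.89.89.89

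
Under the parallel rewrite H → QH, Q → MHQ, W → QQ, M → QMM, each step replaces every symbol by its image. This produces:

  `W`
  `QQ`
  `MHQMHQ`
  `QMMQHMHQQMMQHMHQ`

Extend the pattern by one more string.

Rewriting the 16 symbols of QMMQHMHQQMMQHMHQ one by one yields MHQ QMM QMM MHQ QH QMM QH MHQ MHQ QMM QMM MHQ QH QMM QH MHQ; concatenated:

MHQQMMQMMMHQQHQMMQHMHQMHQQMMQMMMHQQHQMMQHMHQ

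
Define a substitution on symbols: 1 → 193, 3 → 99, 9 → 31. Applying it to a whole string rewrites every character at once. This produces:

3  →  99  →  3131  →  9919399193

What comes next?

Rewriting each symbol of 9919399193: 9→31, 9→31, 1→193, 9→31, 3→99, 9→31, 9→31, 1→193, 9→31, 3→99, which concatenates to 31 31 193 31 99 31 31 193 31 99.

3131193319931311933199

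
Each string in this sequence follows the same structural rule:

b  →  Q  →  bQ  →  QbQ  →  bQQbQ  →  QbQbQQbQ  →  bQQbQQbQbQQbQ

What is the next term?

From term 3 onward, concatenate the second-to-last term with the last: b·Q = bQ, Q·bQ = QbQ, …
Continuing: QbQbQQbQ · bQQbQQbQbQQbQ gives term 8.

QbQbQQbQbQQbQQbQbQQbQ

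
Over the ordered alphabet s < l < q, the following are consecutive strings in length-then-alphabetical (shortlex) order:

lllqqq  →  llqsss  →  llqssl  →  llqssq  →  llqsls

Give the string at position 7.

Stepping forward 2 times from llqsls: llqsls → llqsll, then the target.

llqslq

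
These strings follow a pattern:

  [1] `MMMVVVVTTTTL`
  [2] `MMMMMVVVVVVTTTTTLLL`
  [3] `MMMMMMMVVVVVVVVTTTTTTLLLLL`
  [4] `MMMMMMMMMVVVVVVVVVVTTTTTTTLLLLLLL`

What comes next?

MMMMMMMMMMMVVVVVVVVVVVVTTTTTTTTLLLLLLLLL

Reading off run lengths: M runs 3, 5, 7, 9; V runs 4, 6, 8, 10; T runs 4, 5, 6, 7; L runs 1, 3, 5, 7 — each is linear in n (n = 1, 2, …).
At n = 5 the blocks have lengths 11, 12, 8, 9.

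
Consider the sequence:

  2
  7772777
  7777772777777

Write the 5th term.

7777777777772777777777777

Each term wraps the previous one in 777 on the left and 777 on the right.
From 7777772777777, 2 further steps: 7777772777777 → 7777777772777777777 → (answer).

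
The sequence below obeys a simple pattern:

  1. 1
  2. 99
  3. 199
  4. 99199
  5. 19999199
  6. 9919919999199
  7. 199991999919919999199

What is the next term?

From term 3 onward, concatenate the second-to-last term with the last: 1·99 = 199, 99·199 = 99199, …
The next term joins 9919919999199 and 199991999919919999199.

9919919999199199991999919919999199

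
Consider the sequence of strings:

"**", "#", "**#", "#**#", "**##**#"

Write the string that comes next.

#**#**##**#

From term 3 onward, concatenate the second-to-last term with the last: **·# = **#, #·**# = #**#, …
Continuing: #**# · **##**# gives term 6.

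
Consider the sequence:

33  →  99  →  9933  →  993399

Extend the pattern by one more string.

Each term (from the third on) is the previous term followed by the one before it: term 3 = 99·33 = 9933.
The next term joins 993399 and 9933.

9933999933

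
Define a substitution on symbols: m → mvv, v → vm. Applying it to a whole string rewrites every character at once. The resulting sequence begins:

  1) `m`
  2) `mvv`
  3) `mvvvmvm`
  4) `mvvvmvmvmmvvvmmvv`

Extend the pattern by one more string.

Applying the rule to each of the 17 symbols of mvvvmvmvmmvvvmmvv gives the pieces mvv vm vm vm mvv vm mvv vm mvv mvv vm vm vm mvv mvv vm vm, which concatenate to the answer.

mvvvmvmvmmvvvmmvvvmmvvmvvvmvmvmmvvmvvvmvm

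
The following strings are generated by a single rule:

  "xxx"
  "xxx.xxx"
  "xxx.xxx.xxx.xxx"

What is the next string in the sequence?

xxx.xxx.xxx.xxx.xxx.xxx.xxx.xxx

Each string is two copies of the previous one joined by '.'.
So the next term is two copies of xxx.xxx.xxx.xxx with '.' between the halves.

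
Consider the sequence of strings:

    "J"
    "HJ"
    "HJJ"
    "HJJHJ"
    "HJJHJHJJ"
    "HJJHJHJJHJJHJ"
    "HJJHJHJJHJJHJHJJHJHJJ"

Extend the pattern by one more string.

HJJHJHJJHJJHJHJJHJHJJHJJHJHJJHJJHJ

Each term (from the third on) is the previous term followed by the one before it: term 3 = HJ·J = HJJ.
The next term joins HJJHJHJJHJJHJHJJHJHJJ and HJJHJHJJHJJHJ.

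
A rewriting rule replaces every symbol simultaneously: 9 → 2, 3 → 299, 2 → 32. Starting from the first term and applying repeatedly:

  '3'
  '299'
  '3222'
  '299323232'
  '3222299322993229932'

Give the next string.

Replace each of the 19 characters of 3222299322993229932 in place — 299 32 32 32 32 2 2 299 32 32 2 2 299 32 32 2 2 299 32 — and concatenate.

299323232322229932322229932322229932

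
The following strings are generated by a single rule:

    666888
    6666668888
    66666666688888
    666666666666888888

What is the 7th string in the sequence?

666666666666666666666888888888

Each string has the form 6^{3n} 8^{n+2} (n = 1, 2, …).
For term 7, n = 7, so the run lengths are 21, 9.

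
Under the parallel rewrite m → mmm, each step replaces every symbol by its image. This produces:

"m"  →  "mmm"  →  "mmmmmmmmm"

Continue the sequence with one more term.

mmmmmmmmmmmmmmmmmmmmmmmmmmm

Rewriting each symbol of mmmmmmmmm: m→mmm, m→mmm, m→mmm, m→mmm, m→mmm, m→mmm, m→mmm, m→mmm, m→mmm, which concatenates to mmm mmm mmm mmm mmm mmm mmm mmm mmm.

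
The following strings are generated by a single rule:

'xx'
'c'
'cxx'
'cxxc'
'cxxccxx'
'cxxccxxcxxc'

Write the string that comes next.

This is a Fibonacci-style word recurrence s(k) = s(k−1)·s(k−2): e.g. c·xx = cxx.
So term 7 is cxxccxxcxxc·cxxccxx.

cxxccxxcxxccxxccxx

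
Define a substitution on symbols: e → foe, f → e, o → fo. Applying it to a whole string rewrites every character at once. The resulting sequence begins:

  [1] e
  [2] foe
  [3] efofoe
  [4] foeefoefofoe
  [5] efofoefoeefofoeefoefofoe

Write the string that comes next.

foeefoefofoeefofoefoeefoefofoefoeefofoeefoefofoe

Replace each of the 24 characters of efofoefoeefofoeefoefofoe in place — foe e fo e fo foe e fo foe foe e fo e fo foe foe e fo foe e fo e fo foe — and concatenate.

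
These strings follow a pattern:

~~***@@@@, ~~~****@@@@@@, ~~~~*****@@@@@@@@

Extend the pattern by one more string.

The n-th term is n ~'s then n+1 *'s then 2n @'s, where the shown terms are n = 2, 3, 4.
At n = 5 the blocks have lengths 5, 6, 10.

~~~~~******@@@@@@@@@@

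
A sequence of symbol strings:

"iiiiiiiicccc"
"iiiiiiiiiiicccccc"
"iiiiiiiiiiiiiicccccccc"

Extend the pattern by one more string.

iiiiiiiiiiiiiiiiicccccccccc

Each string has the form i^{3n+2} c^{2n}, where the shown terms are n = 2, 3, 4.
For the next term, n = 5, so the run lengths are 17, 10.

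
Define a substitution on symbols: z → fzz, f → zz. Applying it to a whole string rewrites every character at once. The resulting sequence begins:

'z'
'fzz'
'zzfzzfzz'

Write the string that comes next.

fzzfzzzzfzzfzzzzfzzfzz

Apply φ to zzfzzfzz symbol by symbol: z→fzz, z→fzz, f→zz, z→fzz, z→fzz, f→zz, z→fzz, z→fzz; joined: fzz fzz zz fzz fzz zz fzz fzz.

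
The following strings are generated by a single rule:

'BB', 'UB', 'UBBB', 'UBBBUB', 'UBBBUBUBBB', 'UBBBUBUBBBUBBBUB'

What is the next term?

Each term (from the third on) is the previous term followed by the one before it: term 3 = UB·BB = UBBB.
Continuing: UBBBUBUBBBUBBBUB · UBBBUBUBBB gives term 7.

UBBBUBUBBBUBBBUBUBBBUBUBBB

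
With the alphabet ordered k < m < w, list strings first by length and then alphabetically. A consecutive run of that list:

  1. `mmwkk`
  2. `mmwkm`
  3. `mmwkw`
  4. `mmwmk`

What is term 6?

Advancing 2 positions from mmwmk through mmwmk → mmwmm reaches term 6.

mmwmw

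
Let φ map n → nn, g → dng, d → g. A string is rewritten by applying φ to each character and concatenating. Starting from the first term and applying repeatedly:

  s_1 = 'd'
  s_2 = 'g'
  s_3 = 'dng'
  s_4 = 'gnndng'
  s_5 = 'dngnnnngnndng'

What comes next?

Applying the rule to each of the 13 symbols of dngnnnngnndng gives the pieces g nn dng nn nn nn nn dng nn nn g nn dng, which concatenate to the answer.

gnndngnnnnnnnndngnnnngnndng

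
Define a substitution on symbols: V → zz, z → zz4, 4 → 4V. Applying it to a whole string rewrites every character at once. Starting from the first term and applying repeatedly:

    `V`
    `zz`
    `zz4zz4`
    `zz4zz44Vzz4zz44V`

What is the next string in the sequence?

Rewriting the 16 symbols of zz4zz44Vzz4zz44V one by one yields zz4 zz4 4V zz4 zz4 4V 4V zz zz4 zz4 4V zz4 zz4 4V 4V zz; concatenated:

zz4zz44Vzz4zz44V4Vzzzz4zz44Vzz4zz44V4Vzz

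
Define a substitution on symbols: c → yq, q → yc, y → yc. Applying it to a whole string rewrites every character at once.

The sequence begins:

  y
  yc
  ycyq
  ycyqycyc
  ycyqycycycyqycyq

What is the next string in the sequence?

ycyqycycycyqycyqycyqycycycyqycyc

Replace each of the 16 characters of ycyqycycycyqycyq in place — yc yq yc yc yc yq yc yq yc yq yc yc yc yq yc yc — and concatenate.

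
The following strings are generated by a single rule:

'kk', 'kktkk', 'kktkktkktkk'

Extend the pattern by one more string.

s(k+1) = s(k)·t·s(k) — each term doubles the last with 't' between the halves.
So the next term is two copies of kktkktkktkk with 't' between the halves.

kktkktkktkktkktkktkktkk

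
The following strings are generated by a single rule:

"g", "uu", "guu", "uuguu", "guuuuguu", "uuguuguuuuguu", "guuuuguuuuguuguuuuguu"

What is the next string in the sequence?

From term 3 onward, concatenate the second-to-last term with the last: g·uu = guu, uu·guu = uuguu, …
The next term joins uuguuguuuuguu and guuuuguuuuguuguuuuguu.

uuguuguuuuguuguuuuguuuuguuguuuuguu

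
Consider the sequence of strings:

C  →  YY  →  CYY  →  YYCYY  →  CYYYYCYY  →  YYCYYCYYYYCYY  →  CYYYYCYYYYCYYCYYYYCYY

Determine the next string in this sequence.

From term 3 onward, concatenate the second-to-last term with the last: C·YY = CYY, YY·CYY = YYCYY, …
So term 8 is YYCYYCYYYYCYY·CYYYYCYYYYCYYCYYYYCYY.

YYCYYCYYYYCYYCYYYYCYYYYCYYCYYYYCYY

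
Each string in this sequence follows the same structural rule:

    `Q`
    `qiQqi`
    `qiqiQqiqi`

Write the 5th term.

qiqiqiqiQqiqiqiqi

Each term wraps the previous one in qi on the left and qi on the right.
From qiqiQqiqi, 2 further steps: qiqiQqiqi → qiqiqiQqiqiqi → (answer).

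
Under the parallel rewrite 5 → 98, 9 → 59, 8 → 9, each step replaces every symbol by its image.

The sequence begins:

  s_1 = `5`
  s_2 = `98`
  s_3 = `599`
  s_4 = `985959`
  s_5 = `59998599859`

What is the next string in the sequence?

98595959998595999859

Rewriting each symbol of 59998599859: 5→98, 9→59, 9→59, 9→59, 8→9, 5→98, 9→59, 9→59, 8→9, 5→98, 9→59, which concatenates to 98 59 59 59 9 98 59 59 9 98 59.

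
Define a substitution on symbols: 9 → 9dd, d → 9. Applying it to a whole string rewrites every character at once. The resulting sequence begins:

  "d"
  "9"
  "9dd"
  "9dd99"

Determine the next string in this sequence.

9dd999dd9dd

Apply φ to 9dd99 symbol by symbol: 9→9dd, d→9, d→9, 9→9dd, 9→9dd; joined: 9dd 9 9 9dd 9dd.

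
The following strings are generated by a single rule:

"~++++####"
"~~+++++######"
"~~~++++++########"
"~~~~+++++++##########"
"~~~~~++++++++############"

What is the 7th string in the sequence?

The n-th term is n-1 ~'s then n+2 +'s then 2n #'s, where the shown terms are n = 2, 3, 4, 5, 6.
For term 7, n = 8, so the run lengths are 7, 10, 16.

~~~~~~~++++++++++################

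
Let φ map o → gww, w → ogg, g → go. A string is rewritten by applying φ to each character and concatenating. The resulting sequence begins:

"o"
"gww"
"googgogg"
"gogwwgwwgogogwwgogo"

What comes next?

Rewriting the 19 symbols of gogwwgwwgogogwwgogo one by one yields go gww go ogg ogg go ogg ogg go gww go gww go ogg ogg go gww go gww; concatenated:

gogwwgooggogggooggogggogwwgogwwgooggogggogwwgogww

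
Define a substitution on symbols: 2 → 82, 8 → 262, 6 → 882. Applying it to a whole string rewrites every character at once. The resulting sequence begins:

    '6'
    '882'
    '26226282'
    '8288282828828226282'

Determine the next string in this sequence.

262822622628226282262822622628226282828828226282

Applying the rule to each of the 19 symbols of 8288282828828226282 gives the pieces 262 82 262 262 82 262 82 262 82 262 262 82 262 82 82 882 82 262 82, which concatenate to the answer.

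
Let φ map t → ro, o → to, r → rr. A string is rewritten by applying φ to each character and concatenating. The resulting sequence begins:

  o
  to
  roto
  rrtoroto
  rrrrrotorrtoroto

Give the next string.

rrrrrrrrrrtorotorrrrrotorrtoroto

φ(rrrrrotorrtoroto) expands symbol-by-symbol to rr rr rr rr rr to ro to rr rr ro to rr to ro to; joining the 16 pieces gives the next term.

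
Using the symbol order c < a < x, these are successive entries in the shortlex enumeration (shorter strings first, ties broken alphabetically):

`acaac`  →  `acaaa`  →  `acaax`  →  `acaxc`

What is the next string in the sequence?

Treat acaxc as a base-3 numeral over the given alphabet and add one, carrying through any trailing x's.

acaxa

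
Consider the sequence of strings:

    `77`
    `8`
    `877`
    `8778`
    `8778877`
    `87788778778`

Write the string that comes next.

877887787788778877

From term 3 onward, concatenate the last term with the second-to-last: 8·77 = 877, 877·8 = 8778, …
So term 7 is 87788778778·8778877.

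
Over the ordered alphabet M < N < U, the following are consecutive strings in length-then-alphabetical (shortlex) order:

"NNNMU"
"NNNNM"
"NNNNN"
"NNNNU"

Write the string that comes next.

Treat NNNNU as a base-3 numeral over the given alphabet and add one, carrying through any trailing U's.

NNNUM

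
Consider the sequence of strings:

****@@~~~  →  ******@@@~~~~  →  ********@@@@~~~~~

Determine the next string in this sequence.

**********@@@@@~~~~~~

The n-th term is 2n *'s then n @'s then n+1 ~'s, where the shown terms are n = 2, 3, 4.
At n = 5 the blocks have lengths 10, 5, 6.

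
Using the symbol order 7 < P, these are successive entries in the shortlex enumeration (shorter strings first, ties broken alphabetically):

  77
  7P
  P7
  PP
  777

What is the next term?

The successor of 777 increments the rightmost position that isn't already P and resets every position after it to 7.

77P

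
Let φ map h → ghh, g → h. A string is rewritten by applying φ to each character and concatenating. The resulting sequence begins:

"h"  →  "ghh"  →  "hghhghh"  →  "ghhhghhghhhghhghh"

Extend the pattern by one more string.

Applying the rule to each of the 17 symbols of ghhhghhghhhghhghh gives the pieces h ghh ghh ghh h ghh ghh h ghh ghh ghh h ghh ghh h ghh ghh, which concatenate to the answer.

hghhghhghhhghhghhhghhghhghhhghhghhhghhghh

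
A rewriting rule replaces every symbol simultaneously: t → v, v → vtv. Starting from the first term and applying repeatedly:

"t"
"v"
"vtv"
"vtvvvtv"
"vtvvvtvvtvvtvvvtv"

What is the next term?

Rewriting the 17 symbols of vtvvvtvvtvvtvvvtv one by one yields vtv v vtv vtv vtv v vtv vtv v vtv vtv v vtv vtv vtv v vtv; concatenated:

vtvvvtvvtvvtvvvtvvtvvvtvvtvvvtvvtvvtvvvtv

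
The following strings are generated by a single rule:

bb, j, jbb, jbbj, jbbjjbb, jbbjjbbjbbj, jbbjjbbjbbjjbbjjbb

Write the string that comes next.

Each term (from the third on) is the previous term followed by the one before it: term 3 = j·bb = jbb.
So term 8 is jbbjjbbjbbjjbbjjbb·jbbjjbbjbbj.

jbbjjbbjbbjjbbjjbbjbbjjbbjbbj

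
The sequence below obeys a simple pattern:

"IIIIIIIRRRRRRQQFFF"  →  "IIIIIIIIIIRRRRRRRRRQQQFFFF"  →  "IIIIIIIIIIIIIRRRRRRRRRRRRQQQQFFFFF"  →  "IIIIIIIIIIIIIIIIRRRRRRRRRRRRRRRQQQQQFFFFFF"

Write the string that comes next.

IIIIIIIIIIIIIIIIIIIRRRRRRRRRRRRRRRRRRQQQQQQFFFFFFF

Each string has the form I^{3n+1} R^{3n} Q^{n} F^{n+1}, where the shown terms are n = 2, 3, 4, 5.
Setting n = 6 gives 19, 18, 6, 7 characters in each block.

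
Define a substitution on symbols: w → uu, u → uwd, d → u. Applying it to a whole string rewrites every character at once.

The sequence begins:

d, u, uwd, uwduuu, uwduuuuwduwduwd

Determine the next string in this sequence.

Rewriting the 15 symbols of uwduuuuwduwduwd one by one yields uwd uu u uwd uwd uwd uwd uu u uwd uu u uwd uu u; concatenated:

uwduuuuwduwduwduwduuuuwduuuuwduuu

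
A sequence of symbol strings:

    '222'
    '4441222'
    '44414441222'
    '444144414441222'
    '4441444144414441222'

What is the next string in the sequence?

Each term is the previous one with 4441 prepended.
Applying this once more to 4441444144414441222:

44414441444144414441222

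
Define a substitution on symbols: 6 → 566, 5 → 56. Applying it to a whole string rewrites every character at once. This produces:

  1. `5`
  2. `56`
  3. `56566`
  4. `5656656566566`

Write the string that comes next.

5656656566566565665656656656566566

Applying the rule to each of the 13 symbols of 5656656566566 gives the pieces 56 566 56 566 566 56 566 56 566 566 56 566 566, which concatenate to the answer.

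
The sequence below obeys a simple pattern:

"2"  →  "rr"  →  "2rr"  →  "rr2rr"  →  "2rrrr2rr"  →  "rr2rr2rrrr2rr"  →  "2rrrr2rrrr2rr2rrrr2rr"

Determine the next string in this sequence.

This is a Fibonacci-style word recurrence s(k) = s(k−2)·s(k−1): e.g. 2·rr = 2rr.
The next term joins rr2rr2rrrr2rr and 2rrrr2rrrr2rr2rrrr2rr.

rr2rr2rrrr2rr2rrrr2rrrr2rr2rrrr2rr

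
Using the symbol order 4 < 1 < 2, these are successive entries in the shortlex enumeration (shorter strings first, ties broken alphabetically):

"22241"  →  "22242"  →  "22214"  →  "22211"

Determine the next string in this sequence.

22212

Treat 22211 as a base-3 numeral over the given alphabet and add one, carrying through any trailing 2's.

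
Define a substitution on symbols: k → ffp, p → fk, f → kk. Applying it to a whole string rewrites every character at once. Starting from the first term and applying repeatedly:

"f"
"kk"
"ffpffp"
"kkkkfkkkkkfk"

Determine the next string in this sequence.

Apply φ to kkkkfkkkkkfk symbol by symbol: k→ffp, k→ffp, k→ffp, k→ffp, f→kk, k→ffp, k→ffp, k→ffp, k→ffp, k→ffp, f→kk, k→ffp; joined: ffp ffp ffp ffp kk ffp ffp ffp ffp ffp kk ffp.

ffpffpffpffpkkffpffpffpffpffpkkffp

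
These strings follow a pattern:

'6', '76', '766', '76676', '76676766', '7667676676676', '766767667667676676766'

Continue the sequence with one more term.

7667676676676766767667667676676676

From term 3 onward, concatenate the last term with the second-to-last: 76·6 = 766, 766·76 = 76676, …
So term 8 is 766767667667676676766·7667676676676.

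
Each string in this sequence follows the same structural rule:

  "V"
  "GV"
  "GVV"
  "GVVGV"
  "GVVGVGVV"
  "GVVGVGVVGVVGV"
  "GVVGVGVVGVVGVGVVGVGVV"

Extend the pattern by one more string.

GVVGVGVVGVVGVGVVGVGVVGVVGVGVVGVVGV

Each term (from the third on) is the previous term followed by the one before it: term 3 = GV·V = GVV.
So term 8 is GVVGVGVVGVVGVGVVGVGVV·GVVGVGVVGVVGV.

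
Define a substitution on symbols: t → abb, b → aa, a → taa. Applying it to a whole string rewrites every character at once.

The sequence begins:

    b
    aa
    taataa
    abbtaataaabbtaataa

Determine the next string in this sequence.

Replace each of the 18 characters of abbtaataaabbtaataa in place — taa aa aa abb taa taa abb taa taa taa aa aa abb taa taa abb taa taa — and concatenate.

taaaaaaabbtaataaabbtaataataaaaaaabbtaataaabbtaataa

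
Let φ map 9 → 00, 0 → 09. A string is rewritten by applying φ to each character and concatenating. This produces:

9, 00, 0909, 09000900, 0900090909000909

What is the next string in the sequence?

φ(0900090909000909) expands symbol-by-symbol to 09 00 09 09 09 00 09 00 09 00 09 09 09 00 09 00; joining the 16 pieces gives the next term.

09000909090009000900090909000900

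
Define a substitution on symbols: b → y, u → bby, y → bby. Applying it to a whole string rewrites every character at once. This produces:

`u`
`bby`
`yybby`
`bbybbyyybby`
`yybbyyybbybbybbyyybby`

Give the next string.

Applying the rule to each of the 21 symbols of yybbyyybbybbybbyyybby gives the pieces bby bby y y bby bby bby y y bby y y bby y y bby bby bby y y bby, which concatenate to the answer.

bbybbyyybbybbybbyyybbyyybbyyybbybbybbyyybby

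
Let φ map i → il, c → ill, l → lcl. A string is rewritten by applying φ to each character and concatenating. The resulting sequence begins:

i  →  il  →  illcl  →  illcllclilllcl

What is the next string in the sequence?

Rewriting the 14 symbols of illcllclilllcl one by one yields il lcl lcl ill lcl lcl ill lcl il lcl lcl lcl ill lcl; concatenated:

illcllclilllcllclilllclillcllcllclilllcl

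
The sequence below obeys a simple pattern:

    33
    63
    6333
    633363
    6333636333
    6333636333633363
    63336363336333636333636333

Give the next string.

633363633363336363336363336333636333633363

This is a Fibonacci-style word recurrence s(k) = s(k−1)·s(k−2): e.g. 63·33 = 6333.
Continuing: 63336363336333636333636333 · 6333636333633363 gives term 8.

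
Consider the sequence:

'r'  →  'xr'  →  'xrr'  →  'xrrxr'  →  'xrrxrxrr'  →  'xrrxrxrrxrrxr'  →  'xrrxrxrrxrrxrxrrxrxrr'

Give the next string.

This is a Fibonacci-style word recurrence s(k) = s(k−1)·s(k−2): e.g. xr·r = xrr.
Continuing: xrrxrxrrxrrxrxrrxrxrr · xrrxrxrrxrrxr gives term 8.

xrrxrxrrxrrxrxrrxrxrrxrrxrxrrxrrxr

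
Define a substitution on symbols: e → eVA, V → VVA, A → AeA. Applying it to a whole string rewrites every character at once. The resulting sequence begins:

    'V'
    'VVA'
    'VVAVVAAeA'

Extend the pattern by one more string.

VVAVVAAeAVVAVVAAeAAeAeVAAeA

Rewriting each symbol of VVAVVAAeA: V→VVA, V→VVA, A→AeA, V→VVA, V→VVA, A→AeA, A→AeA, e→eVA, A→AeA, which concatenates to VVA VVA AeA VVA VVA AeA AeA eVA AeA.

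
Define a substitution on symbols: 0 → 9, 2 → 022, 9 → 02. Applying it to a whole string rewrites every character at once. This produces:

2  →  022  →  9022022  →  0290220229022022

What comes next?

Replace each of the 16 characters of 0290220229022022 in place — 9 022 02 9 022 022 9 022 022 02 9 022 022 9 022 022 — and concatenate.

902202902202290220220290220229022022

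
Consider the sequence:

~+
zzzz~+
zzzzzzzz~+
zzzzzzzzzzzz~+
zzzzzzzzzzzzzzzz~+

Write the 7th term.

zzzzzzzzzzzzzzzzzzzzzzzz~+

The strings grow by a fixed prefix zzzz each time.
From zzzzzzzzzzzzzzzz~+, 2 further steps: zzzzzzzzzzzzzzzz~+ → zzzzzzzzzzzzzzzzzzzz~+ → (answer).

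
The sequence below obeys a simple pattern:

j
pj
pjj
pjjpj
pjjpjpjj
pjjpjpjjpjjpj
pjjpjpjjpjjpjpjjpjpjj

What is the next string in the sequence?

This is a Fibonacci-style word recurrence s(k) = s(k−1)·s(k−2): e.g. pj·j = pjj.
Continuing: pjjpjpjjpjjpjpjjpjpjj · pjjpjpjjpjjpj gives term 8.

pjjpjpjjpjjpjpjjpjpjjpjjpjpjjpjjpj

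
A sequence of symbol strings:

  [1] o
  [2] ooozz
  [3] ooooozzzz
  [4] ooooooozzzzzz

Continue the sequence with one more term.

s(k+1) = oo·s(k)·zz, so each term gains oo as a prefix and zz as a suffix.
So the next term is oo·ooooooozzzzzz·zz.

ooooooooozzzzzzzz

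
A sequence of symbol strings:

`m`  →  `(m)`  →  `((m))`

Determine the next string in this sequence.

Each term wraps the previous one in ( on the left and ) on the right.
So the next term is (·((m))·).

(((m)))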